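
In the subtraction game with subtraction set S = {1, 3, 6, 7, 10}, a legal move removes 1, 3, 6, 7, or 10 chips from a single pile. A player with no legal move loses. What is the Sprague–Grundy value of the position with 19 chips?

n :  0  1  2  3  4  5  6  7  8  9 10 11 12 13 14 15 16 17 18 19
G :  0  1  0  1  0  1  2  3  2  3  2  3  4  0  1  0  1  0  1  2

2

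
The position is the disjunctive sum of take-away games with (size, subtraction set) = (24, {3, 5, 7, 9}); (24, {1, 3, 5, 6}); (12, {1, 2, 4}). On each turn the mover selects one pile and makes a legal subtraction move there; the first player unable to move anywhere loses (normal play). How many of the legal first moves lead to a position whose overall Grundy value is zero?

Pile A, S = {3, 5, 7, 9}:
G(0) = 0
G(1) = mex{} = 0
G(2) = mex{} = 0
G(3) = mex{0} = 1
G(4) = mex{0} = 1
G(5) = mex{0,0} = 1
G(6) = mex{1,0} = 2
G(7) = mex{1,0,0} = 2
G(8) = mex{1,1,0} = 2
G(9) = mex{2,1,0,0} = 3
G(10) = mex{2,1,1,0} = 3
G(11) = mex{2,2,1,0} = 3
G(12) = mex{3,2,1,1} = 0
G(13) = mex{3,2,2,1} = 0
G(14) = mex{3,3,2,1} = 0
G(15) = mex{0,3,2,2} = 1
G(16) = mex{0,3,3,2} = 1
G(17) = mex{0,0,3,2} = 1
G(18) = mex{1,0,3,3} = 2
G(19) = mex{1,0,0,3} = 2
G(20) = mex{1,1,0,3} = 2
G(21) = mex{2,1,0,0} = 3
G(22) = mex{2,1,1,0} = 3
G(23) = mex{2,2,1,0} = 3
G(24) = mex{3,2,1,1} = 0
G_A(24) = 0.
Pile B, S = {1, 3, 5, 6}:
G(0) = 0
G(1) = mex{0} = 1
G(2) = mex{1} = 0
G(3) = mex{0,0} = 1
G(4) = mex{1,1} = 0
G(5) = mex{0,0,0} = 1
G(6) = mex{1,1,1,0} = 2
G(7) = mex{2,0,0,1} = 3
G(8) = mex{3,1,1,0} = 2
G(9) = mex{2,2,0,1} = 3
G(10) = mex{3,3,1,0} = 2
G(11) = mex{2,2,2,1} = 0
G(12) = mex{0,3,3,2} = 1
G(13) = mex{1,2,2,3} = 0
G(14) = mex{0,0,3,2} = 1
G(15) = mex{1,1,2,3} = 0
G(16) = mex{0,0,0,2} = 1
G(17) = mex{1,1,1,0} = 2
G(18) = mex{2,0,0,1} = 3
G(19) = mex{3,1,1,0} = 2
G(20) = mex{2,2,0,1} = 3
G(21) = mex{3,3,1,0} = 2
G(22) = mex{2,2,2,1} = 0
G(23) = mex{0,3,3,2} = 1
G(24) = mex{1,2,2,3} = 0
G_B(24) = 0.
Pile C, S = {1, 2, 4}:
G(0) = 0
G(1) = mex{0} = 1
G(2) = mex{1,0} = 2
G(3) = mex{2,1} = 0
G(4) = mex{0,2,0} = 1
G(5) = mex{1,0,1} = 2
G(6) = mex{2,1,2} = 0
G(7) = mex{0,2,0} = 1
G(8) = mex{1,0,1} = 2
G(9) = mex{2,1,2} = 0
G(10) = mex{0,2,0} = 1
G(11) = mex{1,0,1} = 2
G(12) = mex{2,1,2} = 0
G_C(12) = 0.
Combined Grundy value = 0 ⊕ 0 ⊕ 0 = 0.
A winning move leaves total XOR = 0, i.e. changes one component's Grundy value g to g ⊕ X where X is the current total.
Pile A: target g' = 0⊕0 = 0, but every legal move changes the Grundy value (mex property), so 0 moves.
Pile B: target g' = 0⊕0 = 0, but every legal move changes the Grundy value (mex property), so 0 moves.
Pile C: target g' = 0⊕0 = 0, but every legal move changes the Grundy value (mex property), so 0 moves.

0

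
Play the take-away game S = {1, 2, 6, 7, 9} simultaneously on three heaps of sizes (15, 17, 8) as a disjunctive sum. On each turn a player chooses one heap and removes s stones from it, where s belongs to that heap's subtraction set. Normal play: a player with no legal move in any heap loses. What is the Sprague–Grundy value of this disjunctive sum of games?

5

All heaps use S = {1, 2, 6, 7, 9}:
G(0) = 0
G(1) = mex{0} = 1
G(2) = mex{1,0} = 2
G(3) = mex{2,1} = 0
G(4) = mex{0,2} = 1
G(5) = mex{1,0} = 2
G(6) = mex{2,1,0} = 3
G(7) = mex{3,2,1,0} = 4
G(8) = mex{4,3,2,1} = 0
G(9) = mex{0,4,0,2,0} = 1
G(10) = mex{1,0,1,0,1} = 2
G(11) = mex{2,1,2,1,2} = 0
G(12) = mex{0,2,3,2,0} = 1
G(13) = mex{1,0,4,3,1} = 2
G(14) = mex{2,1,0,4,2} = 3
G(15) = mex{3,2,1,0,3} = 4
G(16) = mex{4,3,2,1,4} = 0
G(17) = mex{0,4,0,2,0} = 1
Heap A: G(15) = 4.
Heap B: G(17) = 1.
Heap C: G(8) = 0.
Combined Grundy value = 4 ⊕ 1 ⊕ 0 = 5.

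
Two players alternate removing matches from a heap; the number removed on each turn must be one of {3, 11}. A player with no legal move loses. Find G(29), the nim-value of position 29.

0

G(0) = 0
G(1) = mex{} = 0
G(2) = mex{} = 0
G(3) = mex{0} = 1
G(4) = mex{0} = 1
G(5) = mex{0} = 1
G(6) = mex{1} = 0
G(7) = mex{1} = 0
G(8) = mex{1} = 0
G(9) = mex{0} = 1
G(10) = mex{0} = 1
G(11) = mex{0,0} = 1
G(12) = mex{1,0} = 2
G(13) = mex{1,0} = 2
G(14) = mex{1,1} = 0
G(15) = mex{2,1} = 0
G(16) = mex{2,1} = 0
G(17) = mex{0,0} = 1
G(18) = mex{0,0} = 1
G(19) = mex{0,0} = 1
G(20) = mex{1,1} = 0
G(21) = mex{1,1} = 0
G(22) = mex{1,1} = 0
G(23) = mex{0,2} = 1
G(24) = mex{0,2} = 1
G(25) = mex{0,0} = 1
G(26) = mex{1,0} = 2
G(27) = mex{1,0} = 2
G(28) = mex{1,1} = 0
G(29) = mex{2,1} = 0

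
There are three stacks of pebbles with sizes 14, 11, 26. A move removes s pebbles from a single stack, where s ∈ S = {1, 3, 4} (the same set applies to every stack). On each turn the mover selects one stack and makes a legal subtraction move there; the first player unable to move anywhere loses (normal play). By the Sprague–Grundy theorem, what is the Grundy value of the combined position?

All stacks use S = {1, 3, 4}:
G(0) = 0
G(1) = mex{0} = 1
G(2) = mex{1} = 0
G(3) = mex{0,0} = 1
G(4) = mex{1,1,0} = 2
G(5) = mex{2,0,1} = 3
G(6) = mex{3,1,0} = 2
G(7) = mex{2,2,1} = 0
G(8) = mex{0,3,2} = 1
G(9) = mex{1,2,3} = 0
G(10) = mex{0,0,2} = 1
G(11) = mex{1,1,0} = 2
G(12) = mex{2,0,1} = 3
G(13) = mex{3,1,0} = 2
G(14) = mex{2,2,1} = 0
G(15) = mex{0,3,2} = 1
G(16) = mex{1,2,3} = 0
G(17) = mex{0,0,2} = 1
G(18) = mex{1,1,0} = 2
G(19) = mex{2,0,1} = 3
G(20) = mex{3,1,0} = 2
G(21) = mex{2,2,1} = 0
G(22) = mex{0,3,2} = 1
G(23) = mex{1,2,3} = 0
G(24) = mex{0,0,2} = 1
G(25) = mex{1,1,0} = 2
G(26) = mex{2,0,1} = 3
Stack A: G(14) = 0.
Stack B: G(11) = 2.
Stack C: G(26) = 3.
Combined Grundy value = 0 ⊕ 2 ⊕ 3 = 1.

1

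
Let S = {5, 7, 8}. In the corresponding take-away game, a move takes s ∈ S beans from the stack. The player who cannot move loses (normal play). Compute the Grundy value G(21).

G(0) = 0
G(1) = mex{} = 0
G(2) = mex{} = 0
G(3) = mex{} = 0
G(4) = mex{} = 0
G(5) = mex{0} = 1
G(6) = mex{0} = 1
G(7) = mex{0,0} = 1
G(8) = mex{0,0,0} = 1
G(9) = mex{0,0,0} = 1
G(10) = mex{1,0,0} = 2
G(11) = mex{1,0,0} = 2
G(12) = mex{1,1,0} = 2
G(13) = mex{1,1,1} = 0
G(14) = mex{1,1,1} = 0
G(15) = mex{2,1,1} = 0
G(16) = mex{2,1,1} = 0
G(17) = mex{2,2,1} = 0
G(18) = mex{0,2,2} = 1
G(19) = mex{0,2,2} = 1
G(20) = mex{0,0,2} = 1
G(21) = mex{0,0,0} = 1

1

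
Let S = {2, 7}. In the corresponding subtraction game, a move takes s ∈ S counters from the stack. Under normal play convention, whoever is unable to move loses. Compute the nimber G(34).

n :  0  1  2  3  4  5  6  7  8  9 10 11 12 13 14 15 16 17 18 19 20 21 22 23 24 25 26 27 28 29 30 31 32 33 34
G :  0  0  1  1  0  0  1  1  2  0  0  1  1  0  0  1  1  2  0  0  1  1  0  0  1  1  2  0  0  1  1  0  0  1  1

1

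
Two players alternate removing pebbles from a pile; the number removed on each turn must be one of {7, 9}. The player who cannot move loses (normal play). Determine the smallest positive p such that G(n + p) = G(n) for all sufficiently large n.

G(0) = 0
G(1) = mex{} = 0
G(2) = mex{} = 0
G(3) = mex{} = 0
G(4) = mex{} = 0
G(5) = mex{} = 0
G(6) = mex{} = 0
G(7) = mex{0} = 1
G(8) = mex{0} = 1
G(9) = mex{0,0} = 1
G(10) = mex{0,0} = 1
G(11) = mex{0,0} = 1
G(12) = mex{0,0} = 1
G(13) = mex{0,0} = 1
G(14) = mex{1,0} = 2
G(15) = mex{1,0} = 2
G(16) = mex{1,1} = 0
G(17) = mex{1,1} = 0
G(18) = mex{1,1} = 0
G(19) = mex{1,1} = 0
G(20) = mex{1,1} = 0
G(21) = mex{2,1} = 0
G(22) = mex{2,1} = 0
G(23) = mex{0,2} = 1
G(24) = mex{0,2} = 1
G(25) = mex{0,0} = 1
G(26) = mex{0,0} = 1
G(27) = mex{0,0} = 1
G(28) = mex{0,0} = 1
G(29) = mex{0,0} = 1
G(30) = mex{1,0} = 2
G(31) = mex{1,0} = 2
G(32) = mex{1,1} = 0
G(33) = mex{1,1} = 0
G(n+16) = G(n) holds for n = 0,…,8 (a full window of length max(S) = 9), so the sequence is purely periodic with period 16.

16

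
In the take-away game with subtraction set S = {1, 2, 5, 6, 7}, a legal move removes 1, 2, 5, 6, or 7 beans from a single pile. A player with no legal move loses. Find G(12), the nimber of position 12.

n :  0  1  2  3  4  5  6  7  8  9 10 11 12
G :  0  1  2  0  1  2  3  4  5  3  4  0  1

1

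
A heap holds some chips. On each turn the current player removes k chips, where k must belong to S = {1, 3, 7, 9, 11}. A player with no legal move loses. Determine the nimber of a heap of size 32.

G(0) = 0
G(1) = mex{0} = 1
G(2) = mex{1} = 0
G(3) = mex{0,0} = 1
G(4) = mex{1,1} = 0
G(5) = mex{0,0} = 1
G(6) = mex{1,1} = 0
G(7) = mex{0,0,0} = 1
G(8) = mex{1,1,1} = 0
G(9) = mex{0,0,0,0} = 1
G(10) = mex{1,1,1,1} = 0
G(11) = mex{0,0,0,0,0} = 1
G(12) = mex{1,1,1,1,1} = 0
G(13) = mex{0,0,0,0,0} = 1
G(14) = mex{1,1,1,1,1} = 0
G(15) = mex{0,0,0,0,0} = 1
G(16) = mex{1,1,1,1,1} = 0
G(17) = mex{0,0,0,0,0} = 1
G(18) = mex{1,1,1,1,1} = 0
G(19) = mex{0,0,0,0,0} = 1
G(20) = mex{1,1,1,1,1} = 0
G(21) = mex{0,0,0,0,0} = 1
G(22) = mex{1,1,1,1,1} = 0
G(23) = mex{0,0,0,0,0} = 1
G(24) = mex{1,1,1,1,1} = 0
G(25) = mex{0,0,0,0,0} = 1
G(26) = mex{1,1,1,1,1} = 0
G(27) = mex{0,0,0,0,0} = 1
G(28) = mex{1,1,1,1,1} = 0
G(29) = mex{0,0,0,0,0} = 1
G(30) = mex{1,1,1,1,1} = 0
G(31) = mex{0,0,0,0,0} = 1
G(32) = mex{1,1,1,1,1} = 0

0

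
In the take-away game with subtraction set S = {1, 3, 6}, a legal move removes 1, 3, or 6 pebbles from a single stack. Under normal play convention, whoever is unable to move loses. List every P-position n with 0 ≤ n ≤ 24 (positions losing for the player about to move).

G(0) = 0
G(1) = mex{0} = 1
G(2) = mex{1} = 0
G(3) = mex{0,0} = 1
G(4) = mex{1,1} = 0
G(5) = mex{0,0} = 1
G(6) = mex{1,1,0} = 2
G(7) = mex{2,0,1} = 3
G(8) = mex{3,1,0} = 2
G(9) = mex{2,2,1} = 0
G(10) = mex{0,3,0} = 1
G(11) = mex{1,2,1} = 0
G(12) = mex{0,0,2} = 1
G(13) = mex{1,1,3} = 0
G(14) = mex{0,0,2} = 1
G(15) = mex{1,1,0} = 2
G(16) = mex{2,0,1} = 3
G(17) = mex{3,1,0} = 2
G(18) = mex{2,2,1} = 0
G(19) = mex{0,3,0} = 1
G(20) = mex{1,2,1} = 0
G(21) = mex{0,0,2} = 1
G(22) = mex{1,1,3} = 0
G(23) = mex{0,0,2} = 1
G(24) = mex{1,1,0} = 2
P-positions are exactly the n with G(n) = 0.

0, 2, 4, 9, 11, 13, 18, 20, 22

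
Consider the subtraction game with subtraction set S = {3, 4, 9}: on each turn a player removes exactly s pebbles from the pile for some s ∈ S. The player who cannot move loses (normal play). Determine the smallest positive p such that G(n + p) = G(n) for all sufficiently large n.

n :  0  1  2  3  4  5  6  7  8  9 10 11 12 13 14 15 16 17 18 19 20 21 22 23 24 25 26 27
G :  0  0  0  1  1  1  2  0  0  3  1  1  2  0  0  0  1  1  1  2  0  0  3  1  1  2  0  0
G(n+13) = G(n) holds for n = 0,…,8 (a full window of length max(S) = 9), so the sequence is purely periodic with period 13.

13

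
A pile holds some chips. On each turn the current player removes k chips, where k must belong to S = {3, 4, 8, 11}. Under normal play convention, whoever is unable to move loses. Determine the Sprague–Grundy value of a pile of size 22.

2

G(0) = 0
G(1) = mex{} = 0
G(2) = mex{} = 0
G(3) = mex{0} = 1
G(4) = mex{0,0} = 1
G(5) = mex{0,0} = 1
G(6) = mex{1,0} = 2
G(7) = mex{1,1} = 0
G(8) = mex{1,1,0} = 2
G(9) = mex{2,1,0} = 3
G(10) = mex{0,2,0} = 1
G(11) = mex{2,0,1,0} = 3
G(12) = mex{3,2,1,0} = 4
G(13) = mex{1,3,1,0} = 2
G(14) = mex{3,1,2,1} = 0
G(15) = mex{4,3,0,1} = 2
G(16) = mex{2,4,2,1} = 0
G(17) = mex{0,2,3,2} = 1
G(18) = mex{2,0,1,0} = 3
G(19) = mex{0,2,3,2} = 1
G(20) = mex{1,0,4,3} = 2
G(21) = mex{3,1,2,1} = 0
G(22) = mex{1,3,0,3} = 2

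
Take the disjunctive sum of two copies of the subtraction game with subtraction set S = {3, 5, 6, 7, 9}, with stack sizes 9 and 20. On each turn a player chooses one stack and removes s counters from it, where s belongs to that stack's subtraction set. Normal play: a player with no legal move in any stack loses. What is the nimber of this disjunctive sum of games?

All stacks use S = {3, 5, 6, 7, 9}:
G(0) = 0
G(1) = mex{} = 0
G(2) = mex{} = 0
G(3) = mex{0} = 1
G(4) = mex{0} = 1
G(5) = mex{0,0} = 1
G(6) = mex{1,0,0} = 2
G(7) = mex{1,0,0,0} = 2
G(8) = mex{1,1,0,0} = 2
G(9) = mex{2,1,1,0,0} = 3
G(10) = mex{2,1,1,1,0} = 3
G(11) = mex{2,2,1,1,0} = 3
G(12) = mex{3,2,2,1,1} = 0
G(13) = mex{3,2,2,2,1} = 0
G(14) = mex{3,3,2,2,1} = 0
G(15) = mex{0,3,3,2,2} = 1
G(16) = mex{0,3,3,3,2} = 1
G(17) = mex{0,0,3,3,2} = 1
G(18) = mex{1,0,0,3,3} = 2
G(19) = mex{1,0,0,0,3} = 2
G(20) = mex{1,1,0,0,3} = 2
Stack A: G(9) = 3.
Stack B: G(20) = 2.
Combined Grundy value = 3 ⊕ 2 = 1.

1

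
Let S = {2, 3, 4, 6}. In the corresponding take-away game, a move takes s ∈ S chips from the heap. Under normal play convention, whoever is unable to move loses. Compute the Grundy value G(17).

G(0) = 0
G(1) = mex{} = 0
G(2) = mex{0} = 1
G(3) = mex{0,0} = 1
G(4) = mex{1,0,0} = 2
G(5) = mex{1,1,0} = 2
G(6) = mex{2,1,1,0} = 3
G(7) = mex{2,2,1,0} = 3
G(8) = mex{3,2,2,1} = 0
G(9) = mex{3,3,2,1} = 0
G(10) = mex{0,3,3,2} = 1
G(11) = mex{0,0,3,2} = 1
G(12) = mex{1,0,0,3} = 2
G(13) = mex{1,1,0,3} = 2
G(14) = mex{2,1,1,0} = 3
G(15) = mex{2,2,1,0} = 3
G(16) = mex{3,2,2,1} = 0
G(17) = mex{3,3,2,1} = 0

0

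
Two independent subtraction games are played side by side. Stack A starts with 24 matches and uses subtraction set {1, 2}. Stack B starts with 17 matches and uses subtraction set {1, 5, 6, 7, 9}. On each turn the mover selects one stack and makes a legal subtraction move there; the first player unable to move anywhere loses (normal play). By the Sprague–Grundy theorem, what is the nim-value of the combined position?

Stack A, S = {1, 2}:
G(0) = 0
G(1) = mex{0} = 1
G(2) = mex{1,0} = 2
G(3) = mex{2,1} = 0
G(4) = mex{0,2} = 1
G(5) = mex{1,0} = 2
G(6) = mex{2,1} = 0
G(7) = mex{0,2} = 1
G(8) = mex{1,0} = 2
G(9) = mex{2,1} = 0
G(10) = mex{0,2} = 1
G(11) = mex{1,0} = 2
G(12) = mex{2,1} = 0
G(13) = mex{0,2} = 1
G(14) = mex{1,0} = 2
G(15) = mex{2,1} = 0
G(16) = mex{0,2} = 1
G(17) = mex{1,0} = 2
G(18) = mex{2,1} = 0
G(19) = mex{0,2} = 1
G(20) = mex{1,0} = 2
G(21) = mex{2,1} = 0
G(22) = mex{0,2} = 1
G(23) = mex{1,0} = 2
G(24) = mex{2,1} = 0
G_A(24) = 0.
Stack B, S = {1, 5, 6, 7, 9}:
G(0) = 0
G(1) = mex{0} = 1
G(2) = mex{1} = 0
G(3) = mex{0} = 1
G(4) = mex{1} = 0
G(5) = mex{0,0} = 1
G(6) = mex{1,1,0} = 2
G(7) = mex{2,0,1,0} = 3
G(8) = mex{3,1,0,1} = 2
G(9) = mex{2,0,1,0,0} = 3
G(10) = mex{3,1,0,1,1} = 2
G(11) = mex{2,2,1,0,0} = 3
G(12) = mex{3,3,2,1,1} = 0
G(13) = mex{0,2,3,2,0} = 1
G(14) = mex{1,3,2,3,1} = 0
G(15) = mex{0,2,3,2,2} = 1
G(16) = mex{1,3,2,3,3} = 0
G(17) = mex{0,0,3,2,2} = 1
G_B(17) = 1.
Combined Grundy value = 0 ⊕ 1 = 1.

1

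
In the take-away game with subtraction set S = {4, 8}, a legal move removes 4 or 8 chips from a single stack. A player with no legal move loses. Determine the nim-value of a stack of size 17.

n :  0  1  2  3  4  5  6  7  8  9 10 11 12 13 14 15 16 17
G :  0  0  0  0  1  1  1  1  2  2  2  2  0  0  0  0  1  1

1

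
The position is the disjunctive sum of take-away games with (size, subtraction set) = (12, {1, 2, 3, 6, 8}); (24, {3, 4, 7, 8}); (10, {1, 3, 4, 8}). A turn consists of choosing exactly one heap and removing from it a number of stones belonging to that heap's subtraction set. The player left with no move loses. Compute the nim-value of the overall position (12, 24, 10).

Heap A, S = {1, 2, 3, 6, 8}:
G(0) = 0
G(1) = mex{0} = 1
G(2) = mex{1,0} = 2
G(3) = mex{2,1,0} = 3
G(4) = mex{3,2,1} = 0
G(5) = mex{0,3,2} = 1
G(6) = mex{1,0,3,0} = 2
G(7) = mex{2,1,0,1} = 3
G(8) = mex{3,2,1,2,0} = 4
G(9) = mex{4,3,2,3,1} = 0
G(10) = mex{0,4,3,0,2} = 1
G(11) = mex{1,0,4,1,3} = 2
G(12) = mex{2,1,0,2,0} = 3
G_A(12) = 3.
Heap B, S = {3, 4, 7, 8}:
n :  0  1  2  3  4  5  6  7  8  9 10 11 12 13 14 15 16 17 18 19 20 21 22 23 24
G :  0  0  0  1  1  1  2  2  2  3  3  0  0  0  1  1  1  2  2  2  3  3  0  0  0
G_B(24) = 0.
Heap C, S = {1, 3, 4, 8}:
G(0) = 0
G(1) = mex{0} = 1
G(2) = mex{1} = 0
G(3) = mex{0,0} = 1
G(4) = mex{1,1,0} = 2
G(5) = mex{2,0,1} = 3
G(6) = mex{3,1,0} = 2
G(7) = mex{2,2,1} = 0
G(8) = mex{0,3,2,0} = 1
G(9) = mex{1,2,3,1} = 0
G(10) = mex{0,0,2,0} = 1
G_C(10) = 1.
Combined Grundy value = 3 ⊕ 0 ⊕ 1 = 2.

2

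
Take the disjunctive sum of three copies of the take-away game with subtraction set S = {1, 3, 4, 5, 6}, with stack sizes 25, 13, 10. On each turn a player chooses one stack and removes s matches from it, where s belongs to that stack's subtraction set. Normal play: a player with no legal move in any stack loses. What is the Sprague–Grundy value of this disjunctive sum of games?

0

All stacks use S = {1, 3, 4, 5, 6}:
G(0) = 0
G(1) = mex{0} = 1
G(2) = mex{1} = 0
G(3) = mex{0,0} = 1
G(4) = mex{1,1,0} = 2
G(5) = mex{2,0,1,0} = 3
G(6) = mex{3,1,0,1,0} = 2
G(7) = mex{2,2,1,0,1} = 3
G(8) = mex{3,3,2,1,0} = 4
G(9) = mex{4,2,3,2,1} = 0
G(10) = mex{0,3,2,3,2} = 1
G(11) = mex{1,4,3,2,3} = 0
G(12) = mex{0,0,4,3,2} = 1
G(13) = mex{1,1,0,4,3} = 2
G(14) = mex{2,0,1,0,4} = 3
G(15) = mex{3,1,0,1,0} = 2
G(16) = mex{2,2,1,0,1} = 3
G(17) = mex{3,3,2,1,0} = 4
G(18) = mex{4,2,3,2,1} = 0
G(19) = mex{0,3,2,3,2} = 1
G(20) = mex{1,4,3,2,3} = 0
G(21) = mex{0,0,4,3,2} = 1
G(22) = mex{1,1,0,4,3} = 2
G(23) = mex{2,0,1,0,4} = 3
G(24) = mex{3,1,0,1,0} = 2
G(25) = mex{2,2,1,0,1} = 3
Stack A: G(25) = 3.
Stack B: G(13) = 2.
Stack C: G(10) = 1.
Combined Grundy value = 3 ⊕ 2 ⊕ 1 = 0.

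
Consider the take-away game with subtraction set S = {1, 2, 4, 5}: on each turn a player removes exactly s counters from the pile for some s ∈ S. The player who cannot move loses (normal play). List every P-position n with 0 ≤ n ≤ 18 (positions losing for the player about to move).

0, 3, 6, 9, 12, 15, 18

G(0) = 0
G(1) = mex{0} = 1
G(2) = mex{1,0} = 2
G(3) = mex{2,1} = 0
G(4) = mex{0,2,0} = 1
G(5) = mex{1,0,1,0} = 2
G(6) = mex{2,1,2,1} = 0
G(7) = mex{0,2,0,2} = 1
G(8) = mex{1,0,1,0} = 2
G(9) = mex{2,1,2,1} = 0
G(10) = mex{0,2,0,2} = 1
G(11) = mex{1,0,1,0} = 2
G(12) = mex{2,1,2,1} = 0
G(13) = mex{0,2,0,2} = 1
G(14) = mex{1,0,1,0} = 2
G(15) = mex{2,1,2,1} = 0
G(16) = mex{0,2,0,2} = 1
G(17) = mex{1,0,1,0} = 2
G(18) = mex{2,1,2,1} = 0
P-positions are exactly the n with G(n) = 0.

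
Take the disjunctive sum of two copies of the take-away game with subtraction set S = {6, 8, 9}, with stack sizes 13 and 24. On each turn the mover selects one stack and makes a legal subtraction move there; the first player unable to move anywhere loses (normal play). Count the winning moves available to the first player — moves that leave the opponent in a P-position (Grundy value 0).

1

All stacks use S = {6, 8, 9}:
G(0) = 0
G(1) = mex{} = 0
G(2) = mex{} = 0
G(3) = mex{} = 0
G(4) = mex{} = 0
G(5) = mex{} = 0
G(6) = mex{0} = 1
G(7) = mex{0} = 1
G(8) = mex{0,0} = 1
G(9) = mex{0,0,0} = 1
G(10) = mex{0,0,0} = 1
G(11) = mex{0,0,0} = 1
G(12) = mex{1,0,0} = 2
G(13) = mex{1,0,0} = 2
G(14) = mex{1,1,0} = 2
G(15) = mex{1,1,1} = 0
G(16) = mex{1,1,1} = 0
G(17) = mex{1,1,1} = 0
G(18) = mex{2,1,1} = 0
G(19) = mex{2,1,1} = 0
G(20) = mex{2,2,1} = 0
G(21) = mex{0,2,2} = 1
G(22) = mex{0,2,2} = 1
G(23) = mex{0,0,2} = 1
G(24) = mex{0,0,0} = 1
Stack A: G(13) = 2.
Stack B: G(24) = 1.
Combined Grundy value = 2 ⊕ 1 = 3.
A winning move leaves total XOR = 0, i.e. changes one component's Grundy value g to g ⊕ X where X is the current total.
Stack A: need g' = 2⊕3 = 1. Options: 13−6→G=1, 13−8→G=0, 13−9→G=0. Hits: 1.
Stack B: need g' = 1⊕3 = 2. Options: 24−6→G=0, 24−8→G=0, 24−9→G=0. Hits: 0.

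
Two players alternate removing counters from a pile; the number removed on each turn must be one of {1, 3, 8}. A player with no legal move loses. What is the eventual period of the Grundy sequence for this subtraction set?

G(0) = 0
G(1) = mex{0} = 1
G(2) = mex{1} = 0
G(3) = mex{0,0} = 1
G(4) = mex{1,1} = 0
G(5) = mex{0,0} = 1
G(6) = mex{1,1} = 0
G(7) = mex{0,0} = 1
G(8) = mex{1,1,0} = 2
G(9) = mex{2,0,1} = 3
G(10) = mex{3,1,0} = 2
G(11) = mex{2,2,1} = 0
G(12) = mex{0,3,0} = 1
G(13) = mex{1,2,1} = 0
G(14) = mex{0,0,0} = 1
G(15) = mex{1,1,1} = 0
G(16) = mex{0,0,2} = 1
G(17) = mex{1,1,3} = 0
G(18) = mex{0,0,2} = 1
G(19) = mex{1,1,0} = 2
G(20) = mex{2,0,1} = 3
G(21) = mex{3,1,0} = 2
G(22) = mex{2,2,1} = 0
G(23) = mex{0,3,0} = 1
G(n+11) = G(n) holds for n = 0,…,7 (a full window of length max(S) = 8), so the sequence is purely periodic with period 11.

11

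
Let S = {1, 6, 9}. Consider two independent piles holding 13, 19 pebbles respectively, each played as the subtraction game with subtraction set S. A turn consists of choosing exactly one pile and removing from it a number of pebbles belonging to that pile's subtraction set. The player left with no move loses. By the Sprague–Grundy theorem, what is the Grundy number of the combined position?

1

All piles use S = {1, 6, 9}:
n :  0  1  2  3  4  5  6  7  8  9 10 11 12 13 14 15 16 17 18 19
G :  0  1  0  1  0  1  2  0  1  2  3  2  0  1  0  1  2  0  1  0
Pile A: G(13) = 1.
Pile B: G(19) = 0.
Combined Grundy value = 1 ⊕ 0 = 1.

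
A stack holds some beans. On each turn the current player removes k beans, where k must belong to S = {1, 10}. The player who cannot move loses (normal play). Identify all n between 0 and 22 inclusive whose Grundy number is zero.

0, 2, 4, 6, 8, 11, 13, 15, 17, 19, 22

G(0) = 0
G(1) = mex{0} = 1
G(2) = mex{1} = 0
G(3) = mex{0} = 1
G(4) = mex{1} = 0
G(5) = mex{0} = 1
G(6) = mex{1} = 0
G(7) = mex{0} = 1
G(8) = mex{1} = 0
G(9) = mex{0} = 1
G(10) = mex{1,0} = 2
G(11) = mex{2,1} = 0
G(12) = mex{0,0} = 1
G(13) = mex{1,1} = 0
G(14) = mex{0,0} = 1
G(15) = mex{1,1} = 0
G(16) = mex{0,0} = 1
G(17) = mex{1,1} = 0
G(18) = mex{0,0} = 1
G(19) = mex{1,1} = 0
G(20) = mex{0,2} = 1
G(21) = mex{1,0} = 2
G(22) = mex{2,1} = 0
P-positions are exactly the n with G(n) = 0.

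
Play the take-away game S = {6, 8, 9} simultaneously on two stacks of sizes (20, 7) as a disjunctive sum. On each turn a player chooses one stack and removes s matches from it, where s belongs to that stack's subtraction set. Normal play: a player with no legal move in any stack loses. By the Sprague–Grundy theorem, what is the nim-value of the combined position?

1

All stacks use S = {6, 8, 9}:
n :  0  1  2  3  4  5  6  7  8  9 10 11 12 13 14 15 16 17 18 19 20
G :  0  0  0  0  0  0  1  1  1  1  1  1  2  2  2  0  0  0  0  0  0
Stack A: G(20) = 0.
Stack B: G(7) = 1.
Combined Grundy value = 0 ⊕ 1 = 1.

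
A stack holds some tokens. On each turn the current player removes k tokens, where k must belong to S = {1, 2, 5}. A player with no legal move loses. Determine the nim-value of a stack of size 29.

n :  0  1  2  3  4  5  6  7  8  9 10 11 12 13 14 15 16 17 18 19 20 21 22 23 24 25 26 27 28 29
G :  0  1  2  0  1  2  0  1  2  0  1  2  0  1  2  0  1  2  0  1  2  0  1  2  0  1  2  0  1  2

2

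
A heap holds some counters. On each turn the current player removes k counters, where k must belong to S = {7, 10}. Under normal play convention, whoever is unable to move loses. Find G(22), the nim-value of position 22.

G(0) = 0
G(1) = mex{} = 0
G(2) = mex{} = 0
G(3) = mex{} = 0
G(4) = mex{} = 0
G(5) = mex{} = 0
G(6) = mex{} = 0
G(7) = mex{0} = 1
G(8) = mex{0} = 1
G(9) = mex{0} = 1
G(10) = mex{0,0} = 1
G(11) = mex{0,0} = 1
G(12) = mex{0,0} = 1
G(13) = mex{0,0} = 1
G(14) = mex{1,0} = 2
G(15) = mex{1,0} = 2
G(16) = mex{1,0} = 2
G(17) = mex{1,1} = 0
G(18) = mex{1,1} = 0
G(19) = mex{1,1} = 0
G(20) = mex{1,1} = 0
G(21) = mex{2,1} = 0
G(22) = mex{2,1} = 0

0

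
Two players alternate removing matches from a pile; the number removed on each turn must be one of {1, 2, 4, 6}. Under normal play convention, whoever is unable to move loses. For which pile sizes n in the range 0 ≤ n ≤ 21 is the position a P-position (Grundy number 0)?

0, 3, 8, 11, 16, 19

G(0) = 0
G(1) = mex{0} = 1
G(2) = mex{1,0} = 2
G(3) = mex{2,1} = 0
G(4) = mex{0,2,0} = 1
G(5) = mex{1,0,1} = 2
G(6) = mex{2,1,2,0} = 3
G(7) = mex{3,2,0,1} = 4
G(8) = mex{4,3,1,2} = 0
G(9) = mex{0,4,2,0} = 1
G(10) = mex{1,0,3,1} = 2
G(11) = mex{2,1,4,2} = 0
G(12) = mex{0,2,0,3} = 1
G(13) = mex{1,0,1,4} = 2
G(14) = mex{2,1,2,0} = 3
G(15) = mex{3,2,0,1} = 4
G(16) = mex{4,3,1,2} = 0
G(17) = mex{0,4,2,0} = 1
G(18) = mex{1,0,3,1} = 2
G(19) = mex{2,1,4,2} = 0
G(20) = mex{0,2,0,3} = 1
G(21) = mex{1,0,1,4} = 2
P-positions are exactly the n with G(n) = 0.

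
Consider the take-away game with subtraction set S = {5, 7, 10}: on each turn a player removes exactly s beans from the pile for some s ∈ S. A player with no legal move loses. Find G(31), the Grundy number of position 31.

G(0) = 0
G(1) = mex{} = 0
G(2) = mex{} = 0
G(3) = mex{} = 0
G(4) = mex{} = 0
G(5) = mex{0} = 1
G(6) = mex{0} = 1
G(7) = mex{0,0} = 1
G(8) = mex{0,0} = 1
G(9) = mex{0,0} = 1
G(10) = mex{1,0,0} = 2
G(11) = mex{1,0,0} = 2
G(12) = mex{1,1,0} = 2
G(13) = mex{1,1,0} = 2
G(14) = mex{1,1,0} = 2
G(15) = mex{2,1,1} = 0
G(16) = mex{2,1,1} = 0
G(17) = mex{2,2,1} = 0
G(18) = mex{2,2,1} = 0
G(19) = mex{2,2,1} = 0
G(20) = mex{0,2,2} = 1
G(21) = mex{0,2,2} = 1
G(22) = mex{0,0,2} = 1
G(23) = mex{0,0,2} = 1
G(24) = mex{0,0,2} = 1
G(25) = mex{1,0,0} = 2
G(26) = mex{1,0,0} = 2
G(27) = mex{1,1,0} = 2
G(28) = mex{1,1,0} = 2
G(29) = mex{1,1,0} = 2
G(30) = mex{2,1,1} = 0
G(31) = mex{2,1,1} = 0

0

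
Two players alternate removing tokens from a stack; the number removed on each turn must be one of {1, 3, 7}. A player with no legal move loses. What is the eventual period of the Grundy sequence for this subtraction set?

G(0) = 0
G(1) = mex{0} = 1
G(2) = mex{1} = 0
G(3) = mex{0,0} = 1
G(4) = mex{1,1} = 0
G(5) = mex{0,0} = 1
G(6) = mex{1,1} = 0
G(7) = mex{0,0,0} = 1
G(8) = mex{1,1,1} = 0
G(9) = mex{0,0,0} = 1
G(10) = mex{1,1,1} = 0
G(11) = mex{0,0,0} = 1
G(12) = mex{1,1,1} = 0
G(13) = mex{0,0,0} = 1
G(14) = mex{1,1,1} = 0
G(n+2) = G(n) holds for n = 0,…,6 (a full window of length max(S) = 7), so the sequence is purely periodic with period 2.

2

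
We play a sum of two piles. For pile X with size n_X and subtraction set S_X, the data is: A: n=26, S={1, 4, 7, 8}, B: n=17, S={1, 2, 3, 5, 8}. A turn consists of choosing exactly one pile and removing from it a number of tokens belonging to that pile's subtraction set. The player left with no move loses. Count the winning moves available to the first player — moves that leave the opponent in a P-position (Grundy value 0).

3

Pile A, S = {1, 4, 7, 8}:
G(0) = 0
G(1) = mex{0} = 1
G(2) = mex{1} = 0
G(3) = mex{0} = 1
G(4) = mex{1,0} = 2
G(5) = mex{2,1} = 0
G(6) = mex{0,0} = 1
G(7) = mex{1,1,0} = 2
G(8) = mex{2,2,1,0} = 3
G(9) = mex{3,0,0,1} = 2
G(10) = mex{2,1,1,0} = 3
G(11) = mex{3,2,2,1} = 0
G(12) = mex{0,3,0,2} = 1
G(13) = mex{1,2,1,0} = 3
G(14) = mex{3,3,2,1} = 0
G(15) = mex{0,0,3,2} = 1
G(16) = mex{1,1,2,3} = 0
G(17) = mex{0,3,3,2} = 1
G(18) = mex{1,0,0,3} = 2
G(19) = mex{2,1,1,0} = 3
G(20) = mex{3,0,3,1} = 2
G(21) = mex{2,1,0,3} = 4
G(22) = mex{4,2,1,0} = 3
G(23) = mex{3,3,0,1} = 2
G(24) = mex{2,2,1,0} = 3
G(25) = mex{3,4,2,1} = 0
G(26) = mex{0,3,3,2} = 1
G_A(26) = 1.
Pile B, S = {1, 2, 3, 5, 8}:
G(0) = 0
G(1) = mex{0} = 1
G(2) = mex{1,0} = 2
G(3) = mex{2,1,0} = 3
G(4) = mex{3,2,1} = 0
G(5) = mex{0,3,2,0} = 1
G(6) = mex{1,0,3,1} = 2
G(7) = mex{2,1,0,2} = 3
G(8) = mex{3,2,1,3,0} = 4
G(9) = mex{4,3,2,0,1} = 5
G(10) = mex{5,4,3,1,2} = 0
G(11) = mex{0,5,4,2,3} = 1
G(12) = mex{1,0,5,3,0} = 2
G(13) = mex{2,1,0,4,1} = 3
G(14) = mex{3,2,1,5,2} = 0
G(15) = mex{0,3,2,0,3} = 1
G(16) = mex{1,0,3,1,4} = 2
G(17) = mex{2,1,0,2,5} = 3
G_B(17) = 3.
Combined Grundy value = 1 ⊕ 3 = 2.
A winning move leaves total XOR = 0, i.e. changes one component's Grundy value g to g ⊕ X where X is the current total.
Pile A: need g' = 1⊕2 = 3. Options: 26−1→G=0, 26−4→G=3, 26−7→G=3, 26−8→G=2. Hits: 2.
Pile B: need g' = 3⊕2 = 1. Options: 17−1→G=2, 17−2→G=1, 17−3→G=0, 17−5→G=2, 17−8→G=5. Hits: 1.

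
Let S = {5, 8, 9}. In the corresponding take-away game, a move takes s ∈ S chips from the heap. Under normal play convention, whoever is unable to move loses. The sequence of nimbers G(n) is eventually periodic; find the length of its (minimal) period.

14

n :  0  1  2  3  4  5  6  7  8  9 10 11 12 13 14 15 16 17 18 19 20 21 22 23 24 25 26 27 28 29
G :  0  0  0  0  0  1  1  1  1  1  2  2  2  2  0  0  0  0  0  1  1  1  1  1  2  2  2  2  0  0
G(n+14) = G(n) holds for n = 0,…,8 (a full window of length max(S) = 9), so the sequence is purely periodic with period 14.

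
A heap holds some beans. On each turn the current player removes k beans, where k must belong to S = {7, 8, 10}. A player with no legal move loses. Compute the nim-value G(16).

2

n :  0  1  2  3  4  5  6  7  8  9 10 11 12 13 14 15 16
G :  0  0  0  0  0  0  0  1  1  1  1  1  1  1  2  2  2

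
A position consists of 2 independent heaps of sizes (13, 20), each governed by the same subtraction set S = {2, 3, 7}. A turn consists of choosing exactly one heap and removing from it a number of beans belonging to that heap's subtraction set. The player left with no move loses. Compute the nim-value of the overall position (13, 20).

All heaps use S = {2, 3, 7}:
n :  0  1  2  3  4  5  6  7  8  9 10 11 12 13 14 15 16 17 18 19 20
G :  0  0  1  1  2  0  0  1  1  2  0  0  1  1  2  0  0  1  1  2  0
Heap A: G(13) = 1.
Heap B: G(20) = 0.
Combined Grundy value = 1 ⊕ 0 = 1.

1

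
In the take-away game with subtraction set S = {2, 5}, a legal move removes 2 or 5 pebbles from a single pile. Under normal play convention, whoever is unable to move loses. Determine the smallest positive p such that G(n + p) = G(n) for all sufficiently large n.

n :  0  1  2  3  4  5  6  7  8  9 10 11 12 13 14 15
G :  0  0  1  1  0  2  1  0  0  1  1  0  2  1  0  0
G(n+7) = G(n) holds for n = 0,…,4 (a full window of length max(S) = 5), so the sequence is purely periodic with period 7.

7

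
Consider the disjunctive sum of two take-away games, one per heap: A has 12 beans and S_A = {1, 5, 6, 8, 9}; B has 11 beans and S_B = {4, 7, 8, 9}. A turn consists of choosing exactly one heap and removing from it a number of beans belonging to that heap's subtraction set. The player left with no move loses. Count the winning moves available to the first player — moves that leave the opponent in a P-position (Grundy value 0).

Heap A, S = {1, 5, 6, 8, 9}:
n :  0  1  2  3  4  5  6  7  8  9 10 11 12
G :  0  1  0  1  0  1  2  3  2  3  2  3  4
G_A(12) = 4.
Heap B, S = {4, 7, 8, 9}:
n :  0  1  2  3  4  5  6  7  8  9 10 11
G :  0  0  0  0  1  1  1  1  2  2  2  2
G_B(11) = 2.
Combined Grundy value = 4 ⊕ 2 = 6.
A winning move leaves total XOR = 0, i.e. changes one component's Grundy value g to g ⊕ X where X is the current total.
Heap A: need g' = 4⊕6 = 2. Options: 12−1→G=3, 12−5→G=3, 12−6→G=2, 12−8→G=0, 12−9→G=1. Hits: 1.
Heap B: need g' = 2⊕6 = 4. Options: 11−4→G=1, 11−7→G=1, 11−8→G=0, 11−9→G=0. Hits: 0.

1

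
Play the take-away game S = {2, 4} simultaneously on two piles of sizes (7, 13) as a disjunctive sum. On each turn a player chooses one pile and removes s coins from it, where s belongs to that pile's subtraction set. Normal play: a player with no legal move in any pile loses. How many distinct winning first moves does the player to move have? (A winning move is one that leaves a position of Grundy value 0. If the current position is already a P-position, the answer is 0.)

All piles use S = {2, 4}:
G(0) = 0
G(1) = mex{} = 0
G(2) = mex{0} = 1
G(3) = mex{0} = 1
G(4) = mex{1,0} = 2
G(5) = mex{1,0} = 2
G(6) = mex{2,1} = 0
G(7) = mex{2,1} = 0
G(8) = mex{0,2} = 1
G(9) = mex{0,2} = 1
G(10) = mex{1,0} = 2
G(11) = mex{1,0} = 2
G(12) = mex{2,1} = 0
G(13) = mex{2,1} = 0
Pile A: G(7) = 0.
Pile B: G(13) = 0.
Combined Grundy value = 0 ⊕ 0 = 0.
A winning move leaves total XOR = 0, i.e. changes one component's Grundy value g to g ⊕ X where X is the current total.
Pile A: target g' = 0⊕0 = 0, but every legal move changes the Grundy value (mex property), so 0 moves.
Pile B: target g' = 0⊕0 = 0, but every legal move changes the Grundy value (mex property), so 0 moves.

0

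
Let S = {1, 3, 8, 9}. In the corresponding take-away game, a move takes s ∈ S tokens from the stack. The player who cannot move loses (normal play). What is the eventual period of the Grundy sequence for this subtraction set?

16

n :  0  1  2  3  4  5  6  7  8  9 10 11 12 13 14 15 16 17 18 19 20 21 22 23 24 25 26 27 28 29 30 31 32 33
G :  0  1  0  1  0  1  0  1  2  3  2  3  2  3  2  3  0  1  0  1  0  1  0  1  2  3  2  3  2  3  2  3  0  1
G(n+16) = G(n) holds for n = 0,…,8 (a full window of length max(S) = 9), so the sequence is purely periodic with period 16.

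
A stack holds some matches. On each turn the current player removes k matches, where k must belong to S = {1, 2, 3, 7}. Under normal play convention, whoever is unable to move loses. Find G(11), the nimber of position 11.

G(0) = 0
G(1) = mex{0} = 1
G(2) = mex{1,0} = 2
G(3) = mex{2,1,0} = 3
G(4) = mex{3,2,1} = 0
G(5) = mex{0,3,2} = 1
G(6) = mex{1,0,3} = 2
G(7) = mex{2,1,0,0} = 3
G(8) = mex{3,2,1,1} = 0
G(9) = mex{0,3,2,2} = 1
G(10) = mex{1,0,3,3} = 2
G(11) = mex{2,1,0,0} = 3

3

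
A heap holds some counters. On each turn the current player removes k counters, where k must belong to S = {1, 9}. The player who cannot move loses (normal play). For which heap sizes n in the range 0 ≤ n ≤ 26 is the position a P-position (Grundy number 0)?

G(0) = 0
G(1) = mex{0} = 1
G(2) = mex{1} = 0
G(3) = mex{0} = 1
G(4) = mex{1} = 0
G(5) = mex{0} = 1
G(6) = mex{1} = 0
G(7) = mex{0} = 1
G(8) = mex{1} = 0
G(9) = mex{0,0} = 1
G(10) = mex{1,1} = 0
G(11) = mex{0,0} = 1
G(12) = mex{1,1} = 0
G(13) = mex{0,0} = 1
G(14) = mex{1,1} = 0
G(15) = mex{0,0} = 1
G(16) = mex{1,1} = 0
G(17) = mex{0,0} = 1
G(18) = mex{1,1} = 0
G(19) = mex{0,0} = 1
G(20) = mex{1,1} = 0
G(21) = mex{0,0} = 1
G(22) = mex{1,1} = 0
G(23) = mex{0,0} = 1
G(24) = mex{1,1} = 0
G(25) = mex{0,0} = 1
G(26) = mex{1,1} = 0
P-positions are exactly the n with G(n) = 0.

0, 2, 4, 6, 8, 10, 12, 14, 16, 18, 20, 22, 24, 26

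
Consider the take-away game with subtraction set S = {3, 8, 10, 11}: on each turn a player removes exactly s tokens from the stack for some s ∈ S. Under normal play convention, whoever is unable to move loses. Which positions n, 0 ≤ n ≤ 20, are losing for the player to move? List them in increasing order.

0, 1, 2, 6, 7, 19, 20

n :  0  1  2  3  4  5  6  7  8  9 10 11 12 13 14 15 16 17 18 19 20
G :  0  0  0  1  1  1  0  0  2  1  1  3  2  2  2  3  3  3  4  0  0
P-positions are exactly the n with G(n) = 0.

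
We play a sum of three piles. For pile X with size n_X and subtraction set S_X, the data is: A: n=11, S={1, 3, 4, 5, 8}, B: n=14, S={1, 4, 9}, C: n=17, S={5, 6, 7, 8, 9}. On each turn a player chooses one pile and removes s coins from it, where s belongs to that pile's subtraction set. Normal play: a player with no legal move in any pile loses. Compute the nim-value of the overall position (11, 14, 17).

Pile A, S = {1, 3, 4, 5, 8}:
n :  0  1  2  3  4  5  6  7  8  9 10 11
G :  0  1  0  1  2  3  2  3  4  0  1  0
G_A(11) = 0.
Pile B, S = {1, 4, 9}:
G(0) = 0
G(1) = mex{0} = 1
G(2) = mex{1} = 0
G(3) = mex{0} = 1
G(4) = mex{1,0} = 2
G(5) = mex{2,1} = 0
G(6) = mex{0,0} = 1
G(7) = mex{1,1} = 0
G(8) = mex{0,2} = 1
G(9) = mex{1,0,0} = 2
G(10) = mex{2,1,1} = 0
G(11) = mex{0,0,0} = 1
G(12) = mex{1,1,1} = 0
G(13) = mex{0,2,2} = 1
G(14) = mex{1,0,0} = 2
G_B(14) = 2.
Pile C, S = {5, 6, 7, 8, 9}:
G(0) = 0
G(1) = mex{} = 0
G(2) = mex{} = 0
G(3) = mex{} = 0
G(4) = mex{} = 0
G(5) = mex{0} = 1
G(6) = mex{0,0} = 1
G(7) = mex{0,0,0} = 1
G(8) = mex{0,0,0,0} = 1
G(9) = mex{0,0,0,0,0} = 1
G(10) = mex{1,0,0,0,0} = 2
G(11) = mex{1,1,0,0,0} = 2
G(12) = mex{1,1,1,0,0} = 2
G(13) = mex{1,1,1,1,0} = 2
G(14) = mex{1,1,1,1,1} = 0
G(15) = mex{2,1,1,1,1} = 0
G(16) = mex{2,2,1,1,1} = 0
G(17) = mex{2,2,2,1,1} = 0
G_C(17) = 0.
Combined Grundy value = 0 ⊕ 2 ⊕ 0 = 2.

2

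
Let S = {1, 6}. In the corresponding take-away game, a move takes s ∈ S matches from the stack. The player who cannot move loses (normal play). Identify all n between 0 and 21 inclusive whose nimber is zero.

G(0) = 0
G(1) = mex{0} = 1
G(2) = mex{1} = 0
G(3) = mex{0} = 1
G(4) = mex{1} = 0
G(5) = mex{0} = 1
G(6) = mex{1,0} = 2
G(7) = mex{2,1} = 0
G(8) = mex{0,0} = 1
G(9) = mex{1,1} = 0
G(10) = mex{0,0} = 1
G(11) = mex{1,1} = 0
G(12) = mex{0,2} = 1
G(13) = mex{1,0} = 2
G(14) = mex{2,1} = 0
G(15) = mex{0,0} = 1
G(16) = mex{1,1} = 0
G(17) = mex{0,0} = 1
G(18) = mex{1,1} = 0
G(19) = mex{0,2} = 1
G(20) = mex{1,0} = 2
G(21) = mex{2,1} = 0
P-positions are exactly the n with G(n) = 0.

0, 2, 4, 7, 9, 11, 14, 16, 18, 21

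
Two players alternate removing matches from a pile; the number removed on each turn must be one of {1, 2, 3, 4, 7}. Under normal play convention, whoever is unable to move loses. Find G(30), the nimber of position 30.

G(0) = 0
G(1) = mex{0} = 1
G(2) = mex{1,0} = 2
G(3) = mex{2,1,0} = 3
G(4) = mex{3,2,1,0} = 4
G(5) = mex{4,3,2,1} = 0
G(6) = mex{0,4,3,2} = 1
G(7) = mex{1,0,4,3,0} = 2
G(8) = mex{2,1,0,4,1} = 3
G(9) = mex{3,2,1,0,2} = 4
G(10) = mex{4,3,2,1,3} = 0
G(11) = mex{0,4,3,2,4} = 1
G(12) = mex{1,0,4,3,0} = 2
G(13) = mex{2,1,0,4,1} = 3
G(14) = mex{3,2,1,0,2} = 4
G(15) = mex{4,3,2,1,3} = 0
G(16) = mex{0,4,3,2,4} = 1
G(17) = mex{1,0,4,3,0} = 2
G(18) = mex{2,1,0,4,1} = 3
G(19) = mex{3,2,1,0,2} = 4
G(20) = mex{4,3,2,1,3} = 0
G(21) = mex{0,4,3,2,4} = 1
G(22) = mex{1,0,4,3,0} = 2
G(23) = mex{2,1,0,4,1} = 3
G(24) = mex{3,2,1,0,2} = 4
G(25) = mex{4,3,2,1,3} = 0
G(26) = mex{0,4,3,2,4} = 1
G(27) = mex{1,0,4,3,0} = 2
G(28) = mex{2,1,0,4,1} = 3
G(29) = mex{3,2,1,0,2} = 4
G(30) = mex{4,3,2,1,3} = 0

0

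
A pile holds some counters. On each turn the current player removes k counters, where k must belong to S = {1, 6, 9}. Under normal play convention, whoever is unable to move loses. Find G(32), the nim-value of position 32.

0

G(0) = 0
G(1) = mex{0} = 1
G(2) = mex{1} = 0
G(3) = mex{0} = 1
G(4) = mex{1} = 0
G(5) = mex{0} = 1
G(6) = mex{1,0} = 2
G(7) = mex{2,1} = 0
G(8) = mex{0,0} = 1
G(9) = mex{1,1,0} = 2
G(10) = mex{2,0,1} = 3
G(11) = mex{3,1,0} = 2
G(12) = mex{2,2,1} = 0
G(13) = mex{0,0,0} = 1
G(14) = mex{1,1,1} = 0
G(15) = mex{0,2,2} = 1
G(16) = mex{1,3,0} = 2
G(17) = mex{2,2,1} = 0
G(18) = mex{0,0,2} = 1
G(19) = mex{1,1,3} = 0
G(20) = mex{0,0,2} = 1
G(21) = mex{1,1,0} = 2
G(22) = mex{2,2,1} = 0
G(23) = mex{0,0,0} = 1
G(24) = mex{1,1,1} = 0
G(25) = mex{0,0,2} = 1
G(26) = mex{1,1,0} = 2
G(27) = mex{2,2,1} = 0
G(28) = mex{0,0,0} = 1
G(29) = mex{1,1,1} = 0
G(30) = mex{0,0,2} = 1
G(31) = mex{1,1,0} = 2
G(32) = mex{2,2,1} = 0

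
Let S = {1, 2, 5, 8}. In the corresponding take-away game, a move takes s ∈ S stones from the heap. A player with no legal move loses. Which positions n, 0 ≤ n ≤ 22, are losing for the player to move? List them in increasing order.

G(0) = 0
G(1) = mex{0} = 1
G(2) = mex{1,0} = 2
G(3) = mex{2,1} = 0
G(4) = mex{0,2} = 1
G(5) = mex{1,0,0} = 2
G(6) = mex{2,1,1} = 0
G(7) = mex{0,2,2} = 1
G(8) = mex{1,0,0,0} = 2
G(9) = mex{2,1,1,1} = 0
G(10) = mex{0,2,2,2} = 1
G(11) = mex{1,0,0,0} = 2
G(12) = mex{2,1,1,1} = 0
G(13) = mex{0,2,2,2} = 1
G(14) = mex{1,0,0,0} = 2
G(15) = mex{2,1,1,1} = 0
G(16) = mex{0,2,2,2} = 1
G(17) = mex{1,0,0,0} = 2
G(18) = mex{2,1,1,1} = 0
G(19) = mex{0,2,2,2} = 1
G(20) = mex{1,0,0,0} = 2
G(21) = mex{2,1,1,1} = 0
G(22) = mex{0,2,2,2} = 1
P-positions are exactly the n with G(n) = 0.

0, 3, 6, 9, 12, 15, 18, 21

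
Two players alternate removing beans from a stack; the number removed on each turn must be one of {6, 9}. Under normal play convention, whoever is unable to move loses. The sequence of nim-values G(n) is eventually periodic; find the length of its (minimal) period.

n :  0  1  2  3  4  5  6  7  8  9 10 11 12 13 14 15 16 17 18 19 20 21 22 23 24 25 26 27 28 29 30 31
G :  0  0  0  0  0  0  1  1  1  1  1  1  2  2  2  0  0  0  0  0  0  1  1  1  1  1  1  2  2  2  0  0
G(n+15) = G(n) holds for n = 0,…,8 (a full window of length max(S) = 9), so the sequence is purely periodic with period 15.

15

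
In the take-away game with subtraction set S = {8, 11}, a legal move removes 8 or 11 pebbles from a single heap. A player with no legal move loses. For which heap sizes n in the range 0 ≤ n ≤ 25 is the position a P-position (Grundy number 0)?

0, 1, 2, 3, 4, 5, 6, 7, 19, 20, 21, 22, 23, 24, 25

G(0) = 0
G(1) = mex{} = 0
G(2) = mex{} = 0
G(3) = mex{} = 0
G(4) = mex{} = 0
G(5) = mex{} = 0
G(6) = mex{} = 0
G(7) = mex{} = 0
G(8) = mex{0} = 1
G(9) = mex{0} = 1
G(10) = mex{0} = 1
G(11) = mex{0,0} = 1
G(12) = mex{0,0} = 1
G(13) = mex{0,0} = 1
G(14) = mex{0,0} = 1
G(15) = mex{0,0} = 1
G(16) = mex{1,0} = 2
G(17) = mex{1,0} = 2
G(18) = mex{1,0} = 2
G(19) = mex{1,1} = 0
G(20) = mex{1,1} = 0
G(21) = mex{1,1} = 0
G(22) = mex{1,1} = 0
G(23) = mex{1,1} = 0
G(24) = mex{2,1} = 0
G(25) = mex{2,1} = 0
P-positions are exactly the n with G(n) = 0.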